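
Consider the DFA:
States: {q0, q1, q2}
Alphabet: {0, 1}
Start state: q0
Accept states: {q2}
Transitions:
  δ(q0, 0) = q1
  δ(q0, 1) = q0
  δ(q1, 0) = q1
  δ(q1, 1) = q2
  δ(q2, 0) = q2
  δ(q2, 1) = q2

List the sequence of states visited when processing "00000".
Starting at q0
Read '0': q0 -> q1
Read '0': q1 -> q1
Read '0': q1 -> q1
Read '0': q1 -> q1
Read '0': q1 -> q1

Final answer: q0 -> q1 -> q1 -> q1 -> q1 -> q1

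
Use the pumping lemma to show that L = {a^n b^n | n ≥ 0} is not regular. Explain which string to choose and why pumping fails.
Language: L = {a^n b^n | n ≥ 0} (equal numbers of a's followed by b's)
Step 1: Assume for contradiction that L is regular, with pumping length p.
Step 2: Choose s = a^p b^p. Then s ∈ L (it has p a's followed by p b's) and |s| ≥ p.
Step 3: Consider any decomposition s = xyz with |xy| ≤ p and |y| > 0. Since |xy| ≤ p and the first p symbols of s are all a's, y = a^k for some k with 1 ≤ k ≤ p.
Step 4: Pumping up (i = 2): xy²z = a^(p+k) b^p, which has more a's than b's, so xy²z ∉ L.
This contradicts the pumping lemma, so L is not regular.

Final answer: Choose s = a^p b^p. Since |xy| ≤ p, y = a^k with k ≥ 1. Then xy²z = a^(p+k) b^p ∉ L.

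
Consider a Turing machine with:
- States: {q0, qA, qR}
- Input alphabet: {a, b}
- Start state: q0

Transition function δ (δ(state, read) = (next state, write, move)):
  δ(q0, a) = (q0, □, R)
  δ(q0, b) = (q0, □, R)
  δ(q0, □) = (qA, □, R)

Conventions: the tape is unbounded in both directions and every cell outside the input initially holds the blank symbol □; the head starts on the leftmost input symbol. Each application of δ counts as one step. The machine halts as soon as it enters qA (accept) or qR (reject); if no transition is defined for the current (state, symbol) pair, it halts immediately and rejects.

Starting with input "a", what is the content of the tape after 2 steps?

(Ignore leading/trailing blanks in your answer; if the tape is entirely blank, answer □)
Step 0: [q0]a (head at position 0)
Step 1: δ(q0, a) = (q0, □, R)  ⊢  □[q0]□ (head at position 1)
Step 2: δ(q0, □) = (qA, □, R)  ⊢  □□[qA]□ (head at position 2)
Tape after 2 steps (ignoring surrounding blanks): □

Final answer: Tape: □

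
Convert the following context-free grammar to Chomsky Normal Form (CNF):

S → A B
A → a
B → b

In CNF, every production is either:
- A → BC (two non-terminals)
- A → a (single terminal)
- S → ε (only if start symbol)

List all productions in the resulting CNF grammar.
The grammar has no ε-productions or unit productions to eliminate.
S → A B is already in CNF (two non-terminals) – keep it.
A → a is already in CNF (single terminal) – keep it.
B → b is already in CNF (single terminal) – keep it.
Resulting CNF grammar (3 productions): A → a; B → b; S → A B

Final answer: A → a; B → b; S → A B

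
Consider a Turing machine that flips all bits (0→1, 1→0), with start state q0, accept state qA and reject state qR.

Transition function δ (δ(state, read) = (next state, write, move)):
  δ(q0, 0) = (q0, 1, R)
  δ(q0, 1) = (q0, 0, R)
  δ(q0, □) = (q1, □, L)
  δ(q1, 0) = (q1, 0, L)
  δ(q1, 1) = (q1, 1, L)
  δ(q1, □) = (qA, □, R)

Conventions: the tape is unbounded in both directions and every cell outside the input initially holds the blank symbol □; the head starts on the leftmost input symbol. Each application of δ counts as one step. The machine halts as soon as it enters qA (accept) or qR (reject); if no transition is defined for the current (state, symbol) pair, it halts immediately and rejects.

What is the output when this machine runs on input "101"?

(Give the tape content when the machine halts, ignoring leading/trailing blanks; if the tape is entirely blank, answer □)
Step 0: [q0]101 (head at position 0)
Step 1: δ(q0, 1) = (q0, 0, R)  ⊢  0[q0]01 (head at position 1)
Step 2: δ(q0, 0) = (q0, 1, R)  ⊢  01[q0]1 (head at position 2)
Step 3: δ(q0, 1) = (q0, 0, R)  ⊢  010[q0]□ (head at position 3)
Step 4: δ(q0, □) = (q1, □, L)  ⊢  01[q1]0□ (head at position 2)
Step 5: δ(q1, 0) = (q1, 0, L)  ⊢  0[q1]10□ (head at position 1)
Step 6: δ(q1, 1) = (q1, 1, L)  ⊢  [q1]010□ (head at position 0)
Step 7: δ(q1, 0) = (q1, 0, L)  ⊢  [q1]□010□ (head at position -1)
Step 8: δ(q1, □) = (qA, □, R)  ⊢  □[qA]010□ (head at position 0)
The machine is in qA, so it halts and accepts.
Tape content when halted (ignoring surrounding blanks): 010

Final answer: Output: 010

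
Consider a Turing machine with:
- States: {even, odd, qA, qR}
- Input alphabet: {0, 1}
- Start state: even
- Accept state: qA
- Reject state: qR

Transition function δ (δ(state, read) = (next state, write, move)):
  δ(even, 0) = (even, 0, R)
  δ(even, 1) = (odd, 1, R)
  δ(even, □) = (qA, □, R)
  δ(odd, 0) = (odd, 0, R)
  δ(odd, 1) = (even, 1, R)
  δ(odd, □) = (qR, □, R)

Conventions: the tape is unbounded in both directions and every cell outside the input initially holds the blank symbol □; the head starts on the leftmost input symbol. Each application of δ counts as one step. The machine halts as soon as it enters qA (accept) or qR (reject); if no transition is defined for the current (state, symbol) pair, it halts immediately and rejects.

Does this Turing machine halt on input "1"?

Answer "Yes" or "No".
Step 0: [even]1 (head at position 0)
Step 1: δ(even, 1) = (odd, 1, R)  ⊢  1[odd]□ (head at position 1)
Step 2: δ(odd, □) = (qR, □, R)  ⊢  1□[qR]□ (head at position 2)
The machine is in qR, so it halts and rejects.
It halts after 2 steps.

Final answer: Yes - halts after 2 steps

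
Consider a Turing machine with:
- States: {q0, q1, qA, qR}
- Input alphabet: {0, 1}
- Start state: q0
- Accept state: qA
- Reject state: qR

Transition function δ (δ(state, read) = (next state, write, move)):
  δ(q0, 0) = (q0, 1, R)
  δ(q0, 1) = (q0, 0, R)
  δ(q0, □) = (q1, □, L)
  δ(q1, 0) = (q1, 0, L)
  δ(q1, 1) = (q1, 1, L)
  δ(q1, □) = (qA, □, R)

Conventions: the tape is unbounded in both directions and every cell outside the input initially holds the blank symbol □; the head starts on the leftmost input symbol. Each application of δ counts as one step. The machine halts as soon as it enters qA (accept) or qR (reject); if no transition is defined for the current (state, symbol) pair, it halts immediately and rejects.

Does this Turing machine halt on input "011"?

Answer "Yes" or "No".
Step 0: [q0]011 (head at position 0)
Step 1: δ(q0, 0) = (q0, 1, R)  ⊢  1[q0]11 (head at position 1)
Step 2: δ(q0, 1) = (q0, 0, R)  ⊢  10[q0]1 (head at position 2)
Step 3: δ(q0, 1) = (q0, 0, R)  ⊢  100[q0]□ (head at position 3)
Step 4: δ(q0, □) = (q1, □, L)  ⊢  10[q1]0□ (head at position 2)
Step 5: δ(q1, 0) = (q1, 0, L)  ⊢  1[q1]00□ (head at position 1)
Step 6: δ(q1, 0) = (q1, 0, L)  ⊢  [q1]100□ (head at position 0)
Step 7: δ(q1, 1) = (q1, 1, L)  ⊢  [q1]□100□ (head at position -1)
Step 8: δ(q1, □) = (qA, □, R)  ⊢  □[qA]100□ (head at position 0)
The machine is in qA, so it halts and accepts.
It halts after 8 steps.

Final answer: Yes - halts after 8 steps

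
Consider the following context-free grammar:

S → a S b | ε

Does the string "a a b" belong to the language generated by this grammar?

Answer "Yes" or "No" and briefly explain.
Every derivation applies S → a S b some number n of times and then S → ε, producing a^n b^n with equally many a's and b's. The string a a b has two a's but only one b, so it cannot be derived.

Final answer: No - no valid derivation exists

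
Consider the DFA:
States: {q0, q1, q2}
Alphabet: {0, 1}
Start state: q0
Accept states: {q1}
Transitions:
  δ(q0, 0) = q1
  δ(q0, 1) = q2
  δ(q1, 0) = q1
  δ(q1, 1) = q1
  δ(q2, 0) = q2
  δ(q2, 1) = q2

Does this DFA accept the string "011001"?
Processing string "011001":
  q0 --0--> q1
  q1 --1--> q1
  q1 --1--> q1
  q1 --0--> q1
  q1 --0--> q1
  q1 --1--> q1
Final state: q1
Accept states: {q1}
q1 is an accept state, so the string is accepted.

Final answer: Yes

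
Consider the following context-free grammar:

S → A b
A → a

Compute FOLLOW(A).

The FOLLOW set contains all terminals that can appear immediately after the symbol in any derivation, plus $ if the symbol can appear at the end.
A occurs only in S → A b, where it is immediately followed by the terminal b. So FOLLOW(A) = {b}.

Final answer: {b}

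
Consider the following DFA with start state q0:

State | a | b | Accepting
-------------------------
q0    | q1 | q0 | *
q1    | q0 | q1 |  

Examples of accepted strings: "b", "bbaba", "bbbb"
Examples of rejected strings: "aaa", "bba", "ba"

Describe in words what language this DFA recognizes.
strings over {a,b} with an even number of a's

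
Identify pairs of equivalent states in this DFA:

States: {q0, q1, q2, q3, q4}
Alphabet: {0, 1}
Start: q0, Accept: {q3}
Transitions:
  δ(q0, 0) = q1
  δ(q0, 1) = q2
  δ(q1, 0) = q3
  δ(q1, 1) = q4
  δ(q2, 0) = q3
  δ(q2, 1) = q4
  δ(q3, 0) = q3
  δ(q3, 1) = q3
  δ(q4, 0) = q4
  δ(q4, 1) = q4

Using the table-filling algorithm:
Round 0 – mark pairs where exactly one state is accepting: (q0,q3), (q1,q3), (q2,q3), (q3,q4)
Round 1 – newly marked: (q0,q1) [on 0: q1 vs q3, already marked]; (q0,q2) [on 0: q1 vs q3, already marked]; (q1,q4) [on 0: q3 vs q4, already marked]; (q2,q4) [on 0: q3 vs q4, already marked]
Round 2 – newly marked: (q0,q4) [on 0: q1 vs q4, already marked]
No further pairs can be marked.
(q1, q2) unmarked: δ(q1,0)=q3, δ(q2,0)=q3; δ(q1,1)=q4, δ(q2,1)=q4 → equivalent
Equivalent pairs: (q1, q2)

Final answer: Equivalent pairs: (q1, q2)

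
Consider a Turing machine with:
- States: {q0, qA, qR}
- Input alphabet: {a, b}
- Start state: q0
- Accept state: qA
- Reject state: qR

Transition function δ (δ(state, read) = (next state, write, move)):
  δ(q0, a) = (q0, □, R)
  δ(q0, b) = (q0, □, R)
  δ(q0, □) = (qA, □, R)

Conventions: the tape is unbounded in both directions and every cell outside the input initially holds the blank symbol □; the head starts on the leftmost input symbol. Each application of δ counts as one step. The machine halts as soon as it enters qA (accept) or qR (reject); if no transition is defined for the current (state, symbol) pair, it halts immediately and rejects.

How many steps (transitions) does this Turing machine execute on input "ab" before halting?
Step 0: [q0]ab (head at position 0)
Step 1: δ(q0, a) = (q0, □, R)  ⊢  □[q0]b (head at position 1)
Step 2: δ(q0, b) = (q0, □, R)  ⊢  □□[q0]□ (head at position 2)
Step 3: δ(q0, □) = (qA, □, R)  ⊢  □□□[qA]□ (head at position 3)
The machine is in qA, so it halts and accepts.
Number of transitions executed: 3.

Final answer: 3 steps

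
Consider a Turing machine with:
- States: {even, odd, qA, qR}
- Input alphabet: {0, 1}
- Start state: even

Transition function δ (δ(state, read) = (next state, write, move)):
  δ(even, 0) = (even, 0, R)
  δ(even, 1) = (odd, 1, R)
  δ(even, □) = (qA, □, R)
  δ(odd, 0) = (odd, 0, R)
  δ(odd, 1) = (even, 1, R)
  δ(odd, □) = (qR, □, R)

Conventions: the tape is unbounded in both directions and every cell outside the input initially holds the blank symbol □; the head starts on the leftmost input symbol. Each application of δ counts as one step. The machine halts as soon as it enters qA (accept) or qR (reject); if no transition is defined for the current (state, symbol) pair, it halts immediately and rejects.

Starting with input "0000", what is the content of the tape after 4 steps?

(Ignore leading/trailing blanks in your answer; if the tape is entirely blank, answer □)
Step 0: [even]0000 (head at position 0)
Step 1: δ(even, 0) = (even, 0, R)  ⊢  0[even]000 (head at position 1)
Step 2: δ(even, 0) = (even, 0, R)  ⊢  00[even]00 (head at position 2)
Step 3: δ(even, 0) = (even, 0, R)  ⊢  000[even]0 (head at position 3)
Step 4: δ(even, 0) = (even, 0, R)  ⊢  0000[even]□ (head at position 4)
Tape after 4 steps (ignoring surrounding blanks): 0000

Final answer: Tape: 0000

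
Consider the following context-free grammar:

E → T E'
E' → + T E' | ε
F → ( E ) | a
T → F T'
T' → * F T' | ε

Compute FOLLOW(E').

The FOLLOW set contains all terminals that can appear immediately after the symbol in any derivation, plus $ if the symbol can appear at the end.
Useful FIRST sets: FIRST(E') = {+, ε}, FIRST(T') = {*, ε} (both E' and T' are nullable).
FOLLOW(E): E is the start symbol → $; E appears in F → ( E ) followed by ')' → FOLLOW(E) = {), $}.
FOLLOW(E'): E' appears at the right end of E → T E' and of E' → + T E', so FOLLOW(E') ⊇ FOLLOW(E) (the second occurrence adds nothing new). FOLLOW(E') = {), $}.

Final answer: {$, )}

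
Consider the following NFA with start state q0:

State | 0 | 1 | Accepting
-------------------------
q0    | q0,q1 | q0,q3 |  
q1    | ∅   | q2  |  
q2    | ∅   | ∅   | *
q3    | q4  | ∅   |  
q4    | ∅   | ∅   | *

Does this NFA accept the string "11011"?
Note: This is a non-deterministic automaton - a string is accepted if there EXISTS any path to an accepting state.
Track the set of states the NFA could be in: start {q0}
Read '1': {q0} → {q0, q3}
Read '1': {q0, q3} → {q0, q3}
Read '0': {q0, q3} → {q0, q1, q4}
Read '1': {q0, q1, q4} → {q0, q2, q3}
Read '1': {q0, q2, q3} → {q0, q3}
Final set {q0, q3} contains no accepting state → rejected.

Final answer: No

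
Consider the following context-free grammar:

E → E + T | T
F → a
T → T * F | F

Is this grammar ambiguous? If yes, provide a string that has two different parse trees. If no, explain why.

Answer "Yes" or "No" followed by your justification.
This is the standard stratified expression grammar: '+' is introduced only by the left-recursive rule E → E + T and '*' only by the left-recursive rule T → T * F, with F → a. For any string, the last '+' must be the one produced at the root E (everything after it is a T containing no '+'), and likewise within each T the last '*' is produced at its root. This fixes the parse tree uniquely (left-associative, '*' binding tighter than '+'), so every string has exactly one parse tree.

Final answer: No - the grammar is unambiguous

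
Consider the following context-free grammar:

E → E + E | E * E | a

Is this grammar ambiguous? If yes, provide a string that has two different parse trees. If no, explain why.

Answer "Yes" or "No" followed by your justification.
Two different leftmost derivations of a + a * a:
  (1) E ⇒ E + E ⇒ a + E ⇒ a + E * E ⇒ a + a * E ⇒ a + a * a   (tree groups a + (a * a))
  (2) E ⇒ E * E ⇒ E + E * E ⇒ a + E * E ⇒ a + a * E ⇒ a + a * a   (tree groups (a + a) * a)
Two distinct leftmost derivations = two distinct parse trees, so the grammar is ambiguous.

Final answer: Yes - the string 'a + a * a' has two distinct leftmost derivations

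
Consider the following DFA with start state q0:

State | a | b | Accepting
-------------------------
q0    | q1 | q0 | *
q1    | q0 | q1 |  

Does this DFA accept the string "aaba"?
Start in q0.
Read 'a': q0 → q1
Read 'a': q1 → q0
Read 'b': q0 → q0
Read 'a': q0 → q1
Final state q1 is not accepting, so the string is rejected.

Final answer: No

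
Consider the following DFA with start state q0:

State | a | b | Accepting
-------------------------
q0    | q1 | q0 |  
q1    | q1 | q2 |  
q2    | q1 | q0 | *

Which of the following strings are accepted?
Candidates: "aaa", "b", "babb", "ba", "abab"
"aaa": q0 → q1 → q1 → q1; q1 is not accepting → rejected
"b": q0 → q0; q0 is not accepting → rejected
"babb": q0 → q0 → q1 → q2 → q0; q0 is not accepting → rejected
"ba": q0 → q0 → q1; q1 is not accepting → rejected
"abab": q0 → q1 → q2 → q1 → q2; q2 is accepting → accepted

Final answer: "abab"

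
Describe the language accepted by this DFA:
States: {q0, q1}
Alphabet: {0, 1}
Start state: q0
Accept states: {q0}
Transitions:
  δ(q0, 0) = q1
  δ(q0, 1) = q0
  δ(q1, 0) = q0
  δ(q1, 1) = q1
Analyzing the DFA structure:
Start state: q0
Accept states: {q0}
Interpreting what each state remembers (checking against the transitions):
  q0: an even number of 0s has been read so far
  q1: an odd number of 0s has been read so far
  δ(q0, 0): in q0 (an even number of 0s has been read so far), after reading 0 we have: an odd number of 0s has been read so far → q1
  δ(q0, 1): in q0 (an even number of 0s has been read so far), after reading 1 we have: an even number of 0s has been read so far → q0
  δ(q1, 0): in q1 (an odd number of 0s has been read so far), after reading 0 we have: an even number of 0s has been read so far → q0
  δ(q1, 1): in q1 (an odd number of 0s has been read so far), after reading 1 we have: an odd number of 0s has been read so far → q1
A string is accepted iff it ends in {q0}, i.e. an even number of 0s has been read so far.
Language: All binary strings with an even number of 0s

Final answer: All binary strings with an even number of 0s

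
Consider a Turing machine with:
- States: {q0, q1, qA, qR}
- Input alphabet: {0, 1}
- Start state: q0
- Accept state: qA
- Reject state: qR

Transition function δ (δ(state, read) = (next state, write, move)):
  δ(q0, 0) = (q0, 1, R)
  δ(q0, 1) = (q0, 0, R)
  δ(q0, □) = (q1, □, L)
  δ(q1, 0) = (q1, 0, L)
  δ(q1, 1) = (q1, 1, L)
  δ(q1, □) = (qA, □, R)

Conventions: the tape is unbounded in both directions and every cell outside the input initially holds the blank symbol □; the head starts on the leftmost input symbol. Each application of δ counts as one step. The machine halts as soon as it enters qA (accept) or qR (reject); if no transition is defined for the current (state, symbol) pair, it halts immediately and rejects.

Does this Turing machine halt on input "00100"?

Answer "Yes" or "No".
Step 0: [q0]00100 (head at position 0)
Step 1: δ(q0, 0) = (q0, 1, R)  ⊢  1[q0]0100 (head at position 1)
Step 2: δ(q0, 0) = (q0, 1, R)  ⊢  11[q0]100 (head at position 2)
Step 3: δ(q0, 1) = (q0, 0, R)  ⊢  110[q0]00 (head at position 3)
Step 4: δ(q0, 0) = (q0, 1, R)  ⊢  1101[q0]0 (head at position 4)
Step 5: δ(q0, 0) = (q0, 1, R)  ⊢  11011[q0]□ (head at position 5)
Step 6: δ(q0, □) = (q1, □, L)  ⊢  1101[q1]1□ (head at position 4)
Step 7: δ(q1, 1) = (q1, 1, L)  ⊢  110[q1]11□ (head at position 3)
Step 8: δ(q1, 1) = (q1, 1, L)  ⊢  11[q1]011□ (head at position 2)
Step 9: δ(q1, 0) = (q1, 0, L)  ⊢  1[q1]1011□ (head at position 1)
Step 10: δ(q1, 1) = (q1, 1, L)  ⊢  [q1]11011□ (head at position 0)
Step 11: δ(q1, 1) = (q1, 1, L)  ⊢  [q1]□11011□ (head at position -1)
Step 12: δ(q1, □) = (qA, □, R)  ⊢  □[qA]11011□ (head at position 0)
The machine is in qA, so it halts and accepts.
It halts after 12 steps.

Final answer: Yes - halts after 12 steps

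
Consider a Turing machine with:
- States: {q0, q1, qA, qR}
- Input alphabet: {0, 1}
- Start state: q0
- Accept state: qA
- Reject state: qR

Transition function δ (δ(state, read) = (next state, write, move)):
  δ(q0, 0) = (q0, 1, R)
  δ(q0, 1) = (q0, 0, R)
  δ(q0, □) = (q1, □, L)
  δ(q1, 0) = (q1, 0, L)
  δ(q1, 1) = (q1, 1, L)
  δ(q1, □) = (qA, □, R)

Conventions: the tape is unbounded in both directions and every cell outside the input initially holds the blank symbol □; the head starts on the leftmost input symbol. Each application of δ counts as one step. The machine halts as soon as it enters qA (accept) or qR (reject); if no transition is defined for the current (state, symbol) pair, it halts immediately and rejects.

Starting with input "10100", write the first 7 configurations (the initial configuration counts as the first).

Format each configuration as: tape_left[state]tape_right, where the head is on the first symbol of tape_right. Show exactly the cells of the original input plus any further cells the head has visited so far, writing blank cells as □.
Step 0: [q0]10100 (head at position 0)
Step 1: δ(q0, 1) = (q0, 0, R)  ⊢  0[q0]0100 (head at position 1)
Step 2: δ(q0, 0) = (q0, 1, R)  ⊢  01[q0]100 (head at position 2)
Step 3: δ(q0, 1) = (q0, 0, R)  ⊢  010[q0]00 (head at position 3)
Step 4: δ(q0, 0) = (q0, 1, R)  ⊢  0101[q0]0 (head at position 4)
Step 5: δ(q0, 0) = (q0, 1, R)  ⊢  01011[q0]□ (head at position 5)
Step 6: δ(q0, □) = (q1, □, L)  ⊢  0101[q1]1□ (head at position 4)

Final answer: [q0]10100 ⊢ 0[q0]0100 ⊢ 01[q0]100 ⊢ 010[q0]00 ⊢ 0101[q0]0 ⊢ 01011[q0]□ ⊢ 0101[q1]1□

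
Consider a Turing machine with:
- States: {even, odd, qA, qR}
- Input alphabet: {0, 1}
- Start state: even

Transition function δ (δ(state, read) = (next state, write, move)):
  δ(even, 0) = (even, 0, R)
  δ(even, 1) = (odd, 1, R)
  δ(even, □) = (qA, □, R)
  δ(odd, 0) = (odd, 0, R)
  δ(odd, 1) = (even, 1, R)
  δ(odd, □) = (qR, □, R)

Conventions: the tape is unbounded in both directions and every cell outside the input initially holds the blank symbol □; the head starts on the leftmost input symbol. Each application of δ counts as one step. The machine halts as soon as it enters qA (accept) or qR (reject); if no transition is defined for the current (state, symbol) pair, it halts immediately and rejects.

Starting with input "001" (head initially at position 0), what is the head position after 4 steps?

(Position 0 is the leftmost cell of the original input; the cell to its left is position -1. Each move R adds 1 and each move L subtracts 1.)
Step 0: [even]001 (head at position 0)
Step 1: δ(even, 0) = (even, 0, R)  ⊢  0[even]01 (head at position 1)
Step 2: δ(even, 0) = (even, 0, R)  ⊢  00[even]1 (head at position 2)
Step 3: δ(even, 1) = (odd, 1, R)  ⊢  001[odd]□ (head at position 3)
Step 4: δ(odd, □) = (qR, □, R)  ⊢  001□[qR]□ (head at position 4)
Head position after 4 steps: 4

Final answer: Position 4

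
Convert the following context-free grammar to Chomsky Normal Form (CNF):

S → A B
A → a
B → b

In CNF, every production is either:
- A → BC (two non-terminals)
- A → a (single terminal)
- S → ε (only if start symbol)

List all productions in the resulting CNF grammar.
The grammar has no ε-productions or unit productions to eliminate.
S → A B is already in CNF (two non-terminals) – keep it.
A → a is already in CNF (single terminal) – keep it.
B → b is already in CNF (single terminal) – keep it.
Resulting CNF grammar (3 productions): A → a; B → b; S → A B

Final answer: A → a; B → b; S → A B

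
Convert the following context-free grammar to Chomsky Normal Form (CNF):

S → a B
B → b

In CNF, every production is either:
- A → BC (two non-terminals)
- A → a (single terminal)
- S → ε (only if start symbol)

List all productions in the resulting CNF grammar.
The grammar has no ε-productions or unit productions to eliminate.
S → a B has terminal a in a right-hand side of length ≥ 2: introduce T_a → a and use T_a in place of a.
B → b is already in CNF (single terminal) – keep it.
S → a B becomes S → T_a B.
Resulting CNF grammar (3 productions): T_a → a; B → b; S → T_a B

Final answer: T_a → a; B → b; S → T_a B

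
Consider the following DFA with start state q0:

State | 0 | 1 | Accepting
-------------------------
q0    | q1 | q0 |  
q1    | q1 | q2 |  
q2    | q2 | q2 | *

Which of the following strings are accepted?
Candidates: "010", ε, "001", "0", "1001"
"010": q0 → q1 → q2 → q2; q2 is accepting → accepted
ε: q0; q0 is not accepting → rejected
"001": q0 → q1 → q1 → q2; q2 is accepting → accepted
"0": q0 → q1; q1 is not accepting → rejected
"1001": q0 → q0 → q1 → q1 → q2; q2 is accepting → accepted

Final answer: "010", "001", "1001"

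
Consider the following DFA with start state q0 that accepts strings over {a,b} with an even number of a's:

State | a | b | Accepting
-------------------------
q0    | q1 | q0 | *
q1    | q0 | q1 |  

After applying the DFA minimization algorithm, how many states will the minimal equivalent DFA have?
All 2 states are reachable from q0, so none can be removed as unreachable.
Table-filling: first mark every (accepting, non-accepting) pair as distinguishable (accepting: {q0}; non-accepting: {q1}).
Every pair of states is distinguishable, so the DFA is already minimal.
Equivalence classes: {q0}, {q1} → 2 states.

Final answer: 2 states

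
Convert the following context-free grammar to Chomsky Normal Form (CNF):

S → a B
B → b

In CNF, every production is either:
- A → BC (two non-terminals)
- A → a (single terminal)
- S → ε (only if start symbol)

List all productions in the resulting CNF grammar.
The grammar has no ε-productions or unit productions to eliminate.
S → a B has terminal a in a right-hand side of length ≥ 2: introduce T_a → a and use T_a in place of a.
B → b is already in CNF (single terminal) – keep it.
S → a B becomes S → T_a B.
Resulting CNF grammar (3 productions): T_a → a; B → b; S → T_a B

Final answer: T_a → a; B → b; S → T_a B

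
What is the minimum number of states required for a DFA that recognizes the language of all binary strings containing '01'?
Language: binary strings containing '01'
Lower bound (Myhill–Nerode): the prefixes ε, 0, 01 are pairwise distinguishable:
  ε vs 01: suffix ε distinguishes them (ε is rejected, 01 is accepted)
  0 vs 01: suffix ε distinguishes them (0 is rejected, 01 is accepted)
  ε vs 0: suffix 1 distinguishes them (ε·1 = 1 is rejected, 0·1 = 01 is accepted)
So any DFA needs at least 3 states.
Upper bound: a DFA with 3 states exists (one state per class above: 'no progress', 'last symbol 0', and 'seen 01' (accepting sink)).
Minimum states: 3

Final answer: 3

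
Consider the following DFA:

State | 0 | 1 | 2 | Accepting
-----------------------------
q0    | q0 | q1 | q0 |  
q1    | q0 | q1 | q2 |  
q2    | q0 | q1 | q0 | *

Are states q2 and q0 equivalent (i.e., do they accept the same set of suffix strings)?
Try the suffix ε (the empty string).
From q2: q2 — accepting.
From q0: q0 — not accepting.
The two states disagree on this suffix, so they are not equivalent.

Final answer: No. Distinguishing string: ε (the empty string) - accepted from q2 but not from q0.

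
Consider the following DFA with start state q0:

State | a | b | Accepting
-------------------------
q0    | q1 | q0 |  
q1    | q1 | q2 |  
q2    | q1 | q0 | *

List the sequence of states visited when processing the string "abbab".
q0 → q1 → q2 → q0 → q1 → q2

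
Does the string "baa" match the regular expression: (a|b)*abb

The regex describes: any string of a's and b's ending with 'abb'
No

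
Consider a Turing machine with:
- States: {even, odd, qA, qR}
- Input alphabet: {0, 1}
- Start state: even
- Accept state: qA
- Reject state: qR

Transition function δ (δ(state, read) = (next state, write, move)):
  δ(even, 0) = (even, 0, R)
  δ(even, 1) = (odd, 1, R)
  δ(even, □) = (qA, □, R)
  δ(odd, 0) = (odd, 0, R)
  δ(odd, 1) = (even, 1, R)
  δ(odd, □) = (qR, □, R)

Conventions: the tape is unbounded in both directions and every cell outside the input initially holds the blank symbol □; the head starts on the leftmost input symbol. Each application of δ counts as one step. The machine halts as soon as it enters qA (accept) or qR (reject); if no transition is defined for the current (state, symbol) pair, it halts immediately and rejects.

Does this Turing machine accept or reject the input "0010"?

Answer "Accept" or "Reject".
Step 0: [even]0010 (head at position 0)
Step 1: δ(even, 0) = (even, 0, R)  ⊢  0[even]010 (head at position 1)
Step 2: δ(even, 0) = (even, 0, R)  ⊢  00[even]10 (head at position 2)
Step 3: δ(even, 1) = (odd, 1, R)  ⊢  001[odd]0 (head at position 3)
Step 4: δ(odd, 0) = (odd, 0, R)  ⊢  0010[odd]□ (head at position 4)
Step 5: δ(odd, □) = (qR, □, R)  ⊢  0010□[qR]□ (head at position 5)
The machine is in qR, so it halts and rejects.

Final answer: Reject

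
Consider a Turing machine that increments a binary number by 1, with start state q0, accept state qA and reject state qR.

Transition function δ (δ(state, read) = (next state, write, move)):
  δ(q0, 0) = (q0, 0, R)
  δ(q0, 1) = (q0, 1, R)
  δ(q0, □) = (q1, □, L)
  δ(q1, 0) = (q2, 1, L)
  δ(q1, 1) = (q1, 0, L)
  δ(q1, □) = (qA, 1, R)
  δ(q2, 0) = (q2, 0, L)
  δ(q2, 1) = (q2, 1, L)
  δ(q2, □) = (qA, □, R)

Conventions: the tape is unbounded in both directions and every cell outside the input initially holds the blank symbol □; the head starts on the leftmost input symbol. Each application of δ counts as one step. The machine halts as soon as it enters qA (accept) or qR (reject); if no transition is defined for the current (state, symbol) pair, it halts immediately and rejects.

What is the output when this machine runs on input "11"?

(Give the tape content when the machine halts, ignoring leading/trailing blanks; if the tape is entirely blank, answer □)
Step 0: [q0]11 (head at position 0)
Step 1: δ(q0, 1) = (q0, 1, R)  ⊢  1[q0]1 (head at position 1)
Step 2: δ(q0, 1) = (q0, 1, R)  ⊢  11[q0]□ (head at position 2)
Step 3: δ(q0, □) = (q1, □, L)  ⊢  1[q1]1□ (head at position 1)
Step 4: δ(q1, 1) = (q1, 0, L)  ⊢  [q1]10□ (head at position 0)
Step 5: δ(q1, 1) = (q1, 0, L)  ⊢  [q1]□00□ (head at position -1)
Step 6: δ(q1, □) = (qA, 1, R)  ⊢  1[qA]00□ (head at position 0)
The machine is in qA, so it halts and accepts.
Tape content when halted (ignoring surrounding blanks): 100

Final answer: Output: 100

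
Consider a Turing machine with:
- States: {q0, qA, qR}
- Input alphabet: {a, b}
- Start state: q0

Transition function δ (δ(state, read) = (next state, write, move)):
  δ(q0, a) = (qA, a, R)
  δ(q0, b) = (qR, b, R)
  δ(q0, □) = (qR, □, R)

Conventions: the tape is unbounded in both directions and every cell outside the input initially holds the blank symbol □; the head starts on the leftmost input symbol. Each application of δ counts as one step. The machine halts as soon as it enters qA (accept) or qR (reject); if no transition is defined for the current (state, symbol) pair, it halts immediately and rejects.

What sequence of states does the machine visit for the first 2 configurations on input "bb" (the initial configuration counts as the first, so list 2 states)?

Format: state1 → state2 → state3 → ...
Step 0: [q0]bb (head at position 0)
Step 1: δ(q0, b) = (qR, b, R)  ⊢  b[qR]b (head at position 1)
Reading off the states of these 2 configurations: q0 → qR

Final answer: q0 → qR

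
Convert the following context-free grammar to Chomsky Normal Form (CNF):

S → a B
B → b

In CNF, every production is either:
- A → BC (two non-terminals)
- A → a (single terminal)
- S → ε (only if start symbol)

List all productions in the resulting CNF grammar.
The grammar has no ε-productions or unit productions to eliminate.
S → a B has terminal a in a right-hand side of length ≥ 2: introduce T_a → a and use T_a in place of a.
B → b is already in CNF (single terminal) – keep it.
S → a B becomes S → T_a B.
Resulting CNF grammar (3 productions): T_a → a; B → b; S → T_a B

Final answer: T_a → a; B → b; S → T_a B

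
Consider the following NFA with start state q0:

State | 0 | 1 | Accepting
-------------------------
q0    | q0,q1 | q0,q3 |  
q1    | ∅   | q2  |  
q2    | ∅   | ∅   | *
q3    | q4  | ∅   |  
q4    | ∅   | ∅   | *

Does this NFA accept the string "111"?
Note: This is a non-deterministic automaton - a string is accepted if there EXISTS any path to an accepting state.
Track the set of states the NFA could be in: start {q0}
Read '1': {q0} → {q0, q3}
Read '1': {q0, q3} → {q0, q3}
Read '1': {q0, q3} → {q0, q3}
Final set {q0, q3} contains no accepting state → rejected.

Final answer: No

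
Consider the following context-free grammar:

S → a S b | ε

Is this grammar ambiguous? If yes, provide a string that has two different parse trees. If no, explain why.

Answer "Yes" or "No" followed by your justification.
At every step exactly one production applies: if the remaining string to generate is non-empty it starts with a and ends with b, forcing S → a S b; if it is empty, S → ε is forced. Hence each string a^n b^n has exactly one derivation (S → a S b applied n times, then S → ε) and one parse tree.

Final answer: No - the grammar is unambiguous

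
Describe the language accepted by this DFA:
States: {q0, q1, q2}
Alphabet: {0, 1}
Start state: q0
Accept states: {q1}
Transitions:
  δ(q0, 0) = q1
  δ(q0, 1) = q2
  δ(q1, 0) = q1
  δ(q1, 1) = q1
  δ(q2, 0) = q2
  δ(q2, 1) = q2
Analyzing the DFA structure:
Start state: q0
Accept states: {q1}
Interpreting what each state remembers (checking against the transitions):
  q0: nothing has been read yet
  q1: the first symbol was 0
  q2: the first symbol was 1 (trap state)
  δ(q0, 0): in q0 (nothing has been read yet), after reading 0 we have: the first symbol was 0 → q1
  δ(q0, 1): in q0 (nothing has been read yet), after reading 1 we have: the first symbol was 1 (trap state) → q2
  δ(q1, 0): in q1 (the first symbol was 0), after reading 0 we have: the first symbol was 0 → q1
  δ(q1, 1): in q1 (the first symbol was 0), after reading 1 we have: the first symbol was 0 → q1
  δ(q2, 0): in q2 (the first symbol was 1 (trap state)), after reading 0 we have: the first symbol was 1 (trap state) → q2
  δ(q2, 1): in q2 (the first symbol was 1 (trap state)), after reading 1 we have: the first symbol was 1 (trap state) → q2
A string is accepted iff it ends in {q1}, i.e. the first symbol was 0.
Language: All binary strings starting with 0

Final answer: All binary strings starting with 0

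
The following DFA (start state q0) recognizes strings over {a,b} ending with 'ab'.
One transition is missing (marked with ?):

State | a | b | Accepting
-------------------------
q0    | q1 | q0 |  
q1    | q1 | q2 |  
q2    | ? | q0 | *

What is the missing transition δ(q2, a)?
q1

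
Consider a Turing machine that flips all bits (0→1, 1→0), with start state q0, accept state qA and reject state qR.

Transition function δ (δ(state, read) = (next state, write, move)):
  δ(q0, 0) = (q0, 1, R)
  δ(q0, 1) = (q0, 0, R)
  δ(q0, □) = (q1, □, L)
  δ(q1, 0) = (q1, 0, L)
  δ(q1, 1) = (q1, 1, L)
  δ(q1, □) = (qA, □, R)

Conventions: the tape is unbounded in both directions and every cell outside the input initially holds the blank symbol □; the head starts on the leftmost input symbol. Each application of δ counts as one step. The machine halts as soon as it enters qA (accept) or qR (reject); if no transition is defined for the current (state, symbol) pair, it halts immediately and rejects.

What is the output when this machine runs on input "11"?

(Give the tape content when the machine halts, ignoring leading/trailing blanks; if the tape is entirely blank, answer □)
Step 0: [q0]11 (head at position 0)
Step 1: δ(q0, 1) = (q0, 0, R)  ⊢  0[q0]1 (head at position 1)
Step 2: δ(q0, 1) = (q0, 0, R)  ⊢  00[q0]□ (head at position 2)
Step 3: δ(q0, □) = (q1, □, L)  ⊢  0[q1]0□ (head at position 1)
Step 4: δ(q1, 0) = (q1, 0, L)  ⊢  [q1]00□ (head at position 0)
Step 5: δ(q1, 0) = (q1, 0, L)  ⊢  [q1]□00□ (head at position -1)
Step 6: δ(q1, □) = (qA, □, R)  ⊢  □[qA]00□ (head at position 0)
The machine is in qA, so it halts and accepts.
Tape content when halted (ignoring surrounding blanks): 00

Final answer: Output: 00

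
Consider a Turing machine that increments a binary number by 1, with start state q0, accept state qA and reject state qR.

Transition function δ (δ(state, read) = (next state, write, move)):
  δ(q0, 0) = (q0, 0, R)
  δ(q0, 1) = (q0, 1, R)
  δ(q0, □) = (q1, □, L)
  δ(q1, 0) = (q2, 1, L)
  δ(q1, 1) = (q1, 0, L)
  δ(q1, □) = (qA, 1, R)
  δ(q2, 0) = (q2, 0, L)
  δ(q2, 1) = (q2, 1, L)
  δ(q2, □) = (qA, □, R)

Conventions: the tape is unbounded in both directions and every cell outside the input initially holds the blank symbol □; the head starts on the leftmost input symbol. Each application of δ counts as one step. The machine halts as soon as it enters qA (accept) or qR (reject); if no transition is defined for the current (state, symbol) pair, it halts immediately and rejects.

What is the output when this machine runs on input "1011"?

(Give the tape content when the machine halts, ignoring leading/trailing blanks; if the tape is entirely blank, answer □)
Step 0: [q0]1011 (head at position 0)
Step 1: δ(q0, 1) = (q0, 1, R)  ⊢  1[q0]011 (head at position 1)
Step 2: δ(q0, 0) = (q0, 0, R)  ⊢  10[q0]11 (head at position 2)
Step 3: δ(q0, 1) = (q0, 1, R)  ⊢  101[q0]1 (head at position 3)
Step 4: δ(q0, 1) = (q0, 1, R)  ⊢  1011[q0]□ (head at position 4)
Step 5: δ(q0, □) = (q1, □, L)  ⊢  101[q1]1□ (head at position 3)
Step 6: δ(q1, 1) = (q1, 0, L)  ⊢  10[q1]10□ (head at position 2)
Step 7: δ(q1, 1) = (q1, 0, L)  ⊢  1[q1]000□ (head at position 1)
Step 8: δ(q1, 0) = (q2, 1, L)  ⊢  [q2]1100□ (head at position 0)
Step 9: δ(q2, 1) = (q2, 1, L)  ⊢  [q2]□1100□ (head at position -1)
Step 10: δ(q2, □) = (qA, □, R)  ⊢  □[qA]1100□ (head at position 0)
The machine is in qA, so it halts and accepts.
Tape content when halted (ignoring surrounding blanks): 1100

Final answer: Output: 1100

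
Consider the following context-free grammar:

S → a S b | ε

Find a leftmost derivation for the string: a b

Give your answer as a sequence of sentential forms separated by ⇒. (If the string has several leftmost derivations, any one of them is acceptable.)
Start with S.
Step 1: the leftmost non-terminal is S; apply S → a S b:  a S b
Step 2: the leftmost non-terminal is S; apply S → ε:  a b

Final answer: S ⇒ a S b ⇒ a b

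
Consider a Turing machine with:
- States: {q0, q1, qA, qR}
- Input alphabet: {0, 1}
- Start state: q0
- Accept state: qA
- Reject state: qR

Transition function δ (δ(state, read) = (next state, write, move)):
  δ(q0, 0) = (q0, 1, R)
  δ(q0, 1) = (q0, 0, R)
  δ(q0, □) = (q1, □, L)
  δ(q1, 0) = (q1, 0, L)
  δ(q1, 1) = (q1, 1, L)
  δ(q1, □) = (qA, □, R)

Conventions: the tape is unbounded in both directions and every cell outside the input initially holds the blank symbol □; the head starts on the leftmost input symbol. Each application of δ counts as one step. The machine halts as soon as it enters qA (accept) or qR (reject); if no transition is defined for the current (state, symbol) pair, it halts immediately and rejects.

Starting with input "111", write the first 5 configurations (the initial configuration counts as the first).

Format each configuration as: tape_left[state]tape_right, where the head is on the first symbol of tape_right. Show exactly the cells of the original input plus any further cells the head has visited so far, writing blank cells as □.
Step 0: [q0]111 (head at position 0)
Step 1: δ(q0, 1) = (q0, 0, R)  ⊢  0[q0]11 (head at position 1)
Step 2: δ(q0, 1) = (q0, 0, R)  ⊢  00[q0]1 (head at position 2)
Step 3: δ(q0, 1) = (q0, 0, R)  ⊢  000[q0]□ (head at position 3)
Step 4: δ(q0, □) = (q1, □, L)  ⊢  00[q1]0□ (head at position 2)

Final answer: [q0]111 ⊢ 0[q0]11 ⊢ 00[q0]1 ⊢ 000[q0]□ ⊢ 00[q1]0□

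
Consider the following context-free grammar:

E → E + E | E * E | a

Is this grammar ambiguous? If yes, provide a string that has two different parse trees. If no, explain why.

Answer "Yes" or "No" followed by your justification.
Two different leftmost derivations of a + a * a:
  (1) E ⇒ E + E ⇒ a + E ⇒ a + E * E ⇒ a + a * E ⇒ a + a * a   (tree groups a + (a * a))
  (2) E ⇒ E * E ⇒ E + E * E ⇒ a + E * E ⇒ a + a * E ⇒ a + a * a   (tree groups (a + a) * a)
Two distinct leftmost derivations = two distinct parse trees, so the grammar is ambiguous.

Final answer: Yes - the string 'a + a * a' has two distinct leftmost derivations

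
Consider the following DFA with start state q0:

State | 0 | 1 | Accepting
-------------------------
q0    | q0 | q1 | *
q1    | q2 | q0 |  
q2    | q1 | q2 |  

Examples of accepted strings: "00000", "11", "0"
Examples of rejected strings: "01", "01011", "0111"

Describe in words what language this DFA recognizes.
binary numbers divisible by 3 (treating the string as a binary integer; leading zeros allowed, the empty string counts as 0)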